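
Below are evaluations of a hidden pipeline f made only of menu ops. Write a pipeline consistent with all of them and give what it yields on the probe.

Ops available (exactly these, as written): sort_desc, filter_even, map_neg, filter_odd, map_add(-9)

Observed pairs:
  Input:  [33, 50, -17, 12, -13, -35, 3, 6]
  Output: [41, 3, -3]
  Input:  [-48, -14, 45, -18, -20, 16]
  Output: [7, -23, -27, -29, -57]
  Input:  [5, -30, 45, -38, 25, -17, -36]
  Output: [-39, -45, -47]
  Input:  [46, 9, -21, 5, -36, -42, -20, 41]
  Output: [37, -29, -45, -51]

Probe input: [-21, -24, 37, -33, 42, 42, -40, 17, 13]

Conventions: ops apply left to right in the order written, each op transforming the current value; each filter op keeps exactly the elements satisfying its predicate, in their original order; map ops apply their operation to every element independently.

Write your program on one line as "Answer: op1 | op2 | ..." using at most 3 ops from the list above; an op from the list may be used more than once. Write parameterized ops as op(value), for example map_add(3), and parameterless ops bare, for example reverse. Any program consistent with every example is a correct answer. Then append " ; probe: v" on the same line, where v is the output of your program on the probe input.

sort_desc | filter_even | map_add(-9) ; probe: [33, 33, -33, -49]

Check, running the answer program on each example:
  [33, 50, -17, 12, -13, -35, 3, 6] -> [50, 33, 12, 6, 3, -13, -17, -35] -> [50, 12, 6] -> [41, 3, -3]
  [-48, -14, 45, -18, -20, 16] -> [45, 16, -14, -18, -20, -48] -> [16, -14, -18, -20, -48] -> [7, -23, -27, -29, -57]
  [5, -30, 45, -38, 25, -17, -36] -> [45, 25, 5, -17, -30, -36, -38] -> [-30, -36, -38] -> [-39, -45, -47]
  [46, 9, -21, 5, -36, -42, -20, 41] -> [46, 41, 9, 5, -20, -21, -36, -42] -> [46, -20, -36, -42] -> [37, -29, -45, -51]
  probe: [-21, -24, 37, -33, 42, 42, -40, 17, 13] -> [42, 42, 37, 17, 13, -21, -24, -33, -40] -> [42, 42, -24, -40] -> [33, 33, -33, -49]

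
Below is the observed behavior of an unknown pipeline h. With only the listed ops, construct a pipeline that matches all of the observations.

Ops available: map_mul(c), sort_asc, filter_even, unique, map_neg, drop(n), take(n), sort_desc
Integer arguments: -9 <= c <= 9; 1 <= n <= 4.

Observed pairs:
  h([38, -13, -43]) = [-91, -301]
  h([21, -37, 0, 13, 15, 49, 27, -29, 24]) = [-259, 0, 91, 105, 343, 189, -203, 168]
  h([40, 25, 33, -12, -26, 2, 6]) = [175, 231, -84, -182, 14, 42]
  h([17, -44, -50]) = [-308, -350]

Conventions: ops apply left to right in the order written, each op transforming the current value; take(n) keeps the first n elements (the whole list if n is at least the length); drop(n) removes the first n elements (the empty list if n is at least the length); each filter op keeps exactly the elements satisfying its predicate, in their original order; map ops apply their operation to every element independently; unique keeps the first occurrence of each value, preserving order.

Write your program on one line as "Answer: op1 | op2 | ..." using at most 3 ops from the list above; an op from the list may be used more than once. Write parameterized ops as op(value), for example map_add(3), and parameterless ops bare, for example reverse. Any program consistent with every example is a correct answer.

drop(1) | map_mul(7)

Check, running the answer program on each example:
  [38, -13, -43] -> [-13, -43] -> [-91, -301]
  [21, -37, 0, 13, 15, 49, 27, -29, 24] -> [-37, 0, 13, 15, 49, 27, -29, 24] -> [-259, 0, 91, 105, 343, 189, -203, 168]
  [40, 25, 33, -12, -26, 2, 6] -> [25, 33, -12, -26, 2, 6] -> [175, 231, -84, -182, 14, 42]
  [17, -44, -50] -> [-44, -50] -> [-308, -350]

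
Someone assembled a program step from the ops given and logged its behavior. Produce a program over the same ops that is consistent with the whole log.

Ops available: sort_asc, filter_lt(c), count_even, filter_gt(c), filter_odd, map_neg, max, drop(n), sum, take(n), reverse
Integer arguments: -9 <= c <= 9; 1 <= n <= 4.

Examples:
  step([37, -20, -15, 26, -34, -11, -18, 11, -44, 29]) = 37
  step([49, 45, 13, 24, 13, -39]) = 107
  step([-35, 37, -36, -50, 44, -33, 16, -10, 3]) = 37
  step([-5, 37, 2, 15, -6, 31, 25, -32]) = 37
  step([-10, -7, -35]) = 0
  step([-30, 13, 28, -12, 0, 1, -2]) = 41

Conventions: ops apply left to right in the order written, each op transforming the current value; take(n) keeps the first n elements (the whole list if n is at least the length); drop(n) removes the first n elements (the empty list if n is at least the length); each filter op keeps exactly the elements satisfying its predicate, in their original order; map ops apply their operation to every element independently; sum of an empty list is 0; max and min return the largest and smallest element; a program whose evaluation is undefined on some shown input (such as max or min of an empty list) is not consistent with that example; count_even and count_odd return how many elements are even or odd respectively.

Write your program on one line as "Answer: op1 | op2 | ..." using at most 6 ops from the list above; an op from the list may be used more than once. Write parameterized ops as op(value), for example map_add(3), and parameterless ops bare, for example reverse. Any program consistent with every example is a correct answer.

take(3) | map_neg | reverse | map_neg | filter_gt(2) | sum

Check, running the answer program on each example:
  [37, -20, -15, 26, -34, -11, -18, 11, -44, 29] -> [37, -20, -15] -> [-37, 20, 15] -> [15, 20, -37] -> [-15, -20, 37] -> [37] -> 37
  [49, 45, 13, 24, 13, -39] -> [49, 45, 13] -> [-49, -45, -13] -> [-13, -45, -49] -> [13, 45, 49] -> [13, 45, 49] -> 107
  [-35, 37, -36, -50, 44, -33, 16, -10, 3] -> [-35, 37, -36] -> [35, -37, 36] -> [36, -37, 35] -> [-36, 37, -35] -> [37] -> 37
  [-5, 37, 2, 15, -6, 31, 25, -32] -> [-5, 37, 2] -> [5, -37, -2] -> [-2, -37, 5] -> [2, 37, -5] -> [37] -> 37
  [-10, -7, -35] -> [-10, -7, -35] -> [10, 7, 35] -> [35, 7, 10] -> [-35, -7, -10] -> [] -> 0
  [-30, 13, 28, -12, 0, 1, -2] -> [-30, 13, 28] -> [30, -13, -28] -> [-28, -13, 30] -> [28, 13, -30] -> [28, 13] -> 41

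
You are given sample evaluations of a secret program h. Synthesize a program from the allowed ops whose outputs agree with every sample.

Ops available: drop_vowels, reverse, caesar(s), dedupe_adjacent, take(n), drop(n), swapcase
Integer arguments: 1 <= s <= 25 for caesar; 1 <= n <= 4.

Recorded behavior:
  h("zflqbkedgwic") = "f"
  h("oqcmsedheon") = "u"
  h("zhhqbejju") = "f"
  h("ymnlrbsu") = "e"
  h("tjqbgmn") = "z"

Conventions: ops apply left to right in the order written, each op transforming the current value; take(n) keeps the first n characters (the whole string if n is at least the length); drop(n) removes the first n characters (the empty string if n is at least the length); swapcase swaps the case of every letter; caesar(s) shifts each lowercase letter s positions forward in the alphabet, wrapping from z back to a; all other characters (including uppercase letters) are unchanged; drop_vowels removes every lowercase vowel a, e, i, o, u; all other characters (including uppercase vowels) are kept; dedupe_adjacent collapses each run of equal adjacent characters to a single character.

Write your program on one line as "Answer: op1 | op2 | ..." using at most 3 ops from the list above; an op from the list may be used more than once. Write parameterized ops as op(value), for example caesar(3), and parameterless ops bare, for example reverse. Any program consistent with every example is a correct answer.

take(1) | caesar(6)

Check, running the answer program on each example:
  "zflqbkedgwic" -> "z" -> "f"
  "oqcmsedheon" -> "o" -> "u"
  "zhhqbejju" -> "z" -> "f"
  "ymnlrbsu" -> "y" -> "e"
  "tjqbgmn" -> "t" -> "z"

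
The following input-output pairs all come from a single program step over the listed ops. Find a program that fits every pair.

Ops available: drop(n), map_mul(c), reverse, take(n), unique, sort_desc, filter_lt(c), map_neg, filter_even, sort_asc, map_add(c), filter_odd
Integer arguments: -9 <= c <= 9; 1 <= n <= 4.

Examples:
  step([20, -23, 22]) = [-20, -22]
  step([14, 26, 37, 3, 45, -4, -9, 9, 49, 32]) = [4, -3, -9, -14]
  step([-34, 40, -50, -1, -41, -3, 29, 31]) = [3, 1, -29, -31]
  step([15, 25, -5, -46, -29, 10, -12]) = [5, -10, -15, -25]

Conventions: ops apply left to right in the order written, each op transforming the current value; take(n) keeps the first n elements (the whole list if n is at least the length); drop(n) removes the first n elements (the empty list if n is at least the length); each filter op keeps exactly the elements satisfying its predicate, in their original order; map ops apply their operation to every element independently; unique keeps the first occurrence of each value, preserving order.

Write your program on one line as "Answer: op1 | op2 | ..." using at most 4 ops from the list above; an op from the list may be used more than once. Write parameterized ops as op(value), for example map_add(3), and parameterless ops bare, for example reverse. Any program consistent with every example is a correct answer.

map_neg | sort_desc | filter_lt(8) | take(4)

Check, running the answer program on each example:
  [20, -23, 22] -> [-20, 23, -22] -> [23, -20, -22] -> [-20, -22] -> [-20, -22]
  [14, 26, 37, 3, 45, -4, -9, 9, 49, 32] -> [-14, -26, -37, -3, -45, 4, 9, -9, -49, -32] -> [9, 4, -3, -9, -14, -26, -32, -37, -45, -49] -> [4, -3, -9, -14, -26, -32, -37, -45, -49] -> [4, -3, -9, -14]
  [-34, 40, -50, -1, -41, -3, 29, 31] -> [34, -40, 50, 1, 41, 3, -29, -31] -> [50, 41, 34, 3, 1, -29, -31, -40] -> [3, 1, -29, -31, -40] -> [3, 1, -29, -31]
  [15, 25, -5, -46, -29, 10, -12] -> [-15, -25, 5, 46, 29, -10, 12] -> [46, 29, 12, 5, -10, -15, -25] -> [5, -10, -15, -25] -> [5, -10, -15, -25]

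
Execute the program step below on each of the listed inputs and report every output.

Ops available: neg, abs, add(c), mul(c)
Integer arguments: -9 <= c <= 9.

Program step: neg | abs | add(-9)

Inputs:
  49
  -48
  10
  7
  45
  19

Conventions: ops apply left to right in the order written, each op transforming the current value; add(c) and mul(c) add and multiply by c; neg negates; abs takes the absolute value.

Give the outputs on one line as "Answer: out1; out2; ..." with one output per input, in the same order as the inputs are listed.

40; 39; 1; -2; 36; 10

Execution, op by op:
  49 -> -49 -> 49 -> 40
  -48 -> 48 -> 48 -> 39
  10 -> -10 -> 10 -> 1
  7 -> -7 -> 7 -> -2
  45 -> -45 -> 45 -> 36
  19 -> -19 -> 19 -> 10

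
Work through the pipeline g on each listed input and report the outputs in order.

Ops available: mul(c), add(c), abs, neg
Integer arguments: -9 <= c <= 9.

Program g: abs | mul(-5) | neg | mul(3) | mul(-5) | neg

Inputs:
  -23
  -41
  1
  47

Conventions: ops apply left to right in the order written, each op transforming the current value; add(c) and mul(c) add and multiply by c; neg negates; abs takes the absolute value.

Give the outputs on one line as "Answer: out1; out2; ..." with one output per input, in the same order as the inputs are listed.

1725; 3075; 75; 3525

Execution, op by op:
  -23 -> 23 -> -115 -> 115 -> 345 -> -1725 -> 1725
  -41 -> 41 -> -205 -> 205 -> 615 -> -3075 -> 3075
  1 -> 1 -> -5 -> 5 -> 15 -> -75 -> 75
  47 -> 47 -> -235 -> 235 -> 705 -> -3525 -> 3525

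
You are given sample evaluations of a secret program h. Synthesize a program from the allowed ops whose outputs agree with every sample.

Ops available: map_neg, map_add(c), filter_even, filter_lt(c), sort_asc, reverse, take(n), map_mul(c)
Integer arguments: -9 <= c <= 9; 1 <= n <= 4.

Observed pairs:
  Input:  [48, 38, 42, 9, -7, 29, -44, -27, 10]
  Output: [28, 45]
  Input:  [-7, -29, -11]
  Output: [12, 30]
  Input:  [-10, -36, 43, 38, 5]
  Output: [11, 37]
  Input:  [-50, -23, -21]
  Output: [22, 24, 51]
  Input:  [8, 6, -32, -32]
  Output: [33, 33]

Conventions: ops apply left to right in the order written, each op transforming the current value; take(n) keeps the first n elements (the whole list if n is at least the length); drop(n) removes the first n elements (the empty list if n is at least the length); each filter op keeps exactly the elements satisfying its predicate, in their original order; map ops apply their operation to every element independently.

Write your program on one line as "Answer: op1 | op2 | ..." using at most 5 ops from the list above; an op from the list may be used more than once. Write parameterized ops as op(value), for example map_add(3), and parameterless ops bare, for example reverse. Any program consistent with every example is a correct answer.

filter_lt(-9) | map_add(7) | map_neg | map_add(8) | sort_asc

Check, running the answer program on each example:
  [48, 38, 42, 9, -7, 29, -44, -27, 10] -> [-44, -27] -> [-37, -20] -> [37, 20] -> [45, 28] -> [28, 45]
  [-7, -29, -11] -> [-29, -11] -> [-22, -4] -> [22, 4] -> [30, 12] -> [12, 30]
  [-10, -36, 43, 38, 5] -> [-10, -36] -> [-3, -29] -> [3, 29] -> [11, 37] -> [11, 37]
  [-50, -23, -21] -> [-50, -23, -21] -> [-43, -16, -14] -> [43, 16, 14] -> [51, 24, 22] -> [22, 24, 51]
  [8, 6, -32, -32] -> [-32, -32] -> [-25, -25] -> [25, 25] -> [33, 33] -> [33, 33]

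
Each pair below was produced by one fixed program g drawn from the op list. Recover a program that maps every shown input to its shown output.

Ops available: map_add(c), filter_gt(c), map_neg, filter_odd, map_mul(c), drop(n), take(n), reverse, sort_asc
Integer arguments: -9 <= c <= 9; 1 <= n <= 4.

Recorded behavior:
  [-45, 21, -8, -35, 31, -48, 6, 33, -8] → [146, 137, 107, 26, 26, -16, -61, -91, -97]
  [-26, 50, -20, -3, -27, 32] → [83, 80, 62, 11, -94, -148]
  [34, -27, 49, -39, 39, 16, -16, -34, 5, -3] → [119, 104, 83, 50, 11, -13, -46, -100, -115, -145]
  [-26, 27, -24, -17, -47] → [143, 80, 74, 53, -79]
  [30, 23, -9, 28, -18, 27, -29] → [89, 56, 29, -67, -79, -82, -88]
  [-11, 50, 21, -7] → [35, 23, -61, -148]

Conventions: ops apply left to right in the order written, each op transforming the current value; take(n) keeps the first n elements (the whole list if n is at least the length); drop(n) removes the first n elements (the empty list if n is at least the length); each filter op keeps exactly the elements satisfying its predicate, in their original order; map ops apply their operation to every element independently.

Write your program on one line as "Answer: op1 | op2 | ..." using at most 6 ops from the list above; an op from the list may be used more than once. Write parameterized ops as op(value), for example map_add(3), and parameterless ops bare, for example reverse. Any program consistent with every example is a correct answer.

map_mul(-3) | sort_asc | map_neg | sort_asc | map_neg | map_add(2)

Check, running the answer program on each example:
  [-45, 21, -8, -35, 31, -48, 6, 33, -8] -> [135, -63, 24, 105, -93, 144, -18, -99, 24] -> [-99, -93, -63, -18, 24, 24, 105, 135, 144] -> [99, 93, 63, 18, -24, -24, -105, -135, -144] -> [-144, -135, -105, -24, -24, 18, 63, 93, 99] -> [144, 135, 105, 24, 24, -18, -63, -93, -99] -> [146, 137, 107, 26, 26, -16, -61, -91, -97]
  [-26, 50, -20, -3, -27, 32] -> [78, -150, 60, 9, 81, -96] -> [-150, -96, 9, 60, 78, 81] -> [150, 96, -9, -60, -78, -81] -> [-81, -78, -60, -9, 96, 150] -> [81, 78, 60, 9, -96, -150] -> [83, 80, 62, 11, -94, -148]
  [34, -27, 49, -39, 39, 16, -16, -34, 5, -3] -> [-102, 81, -147, 117, -117, -48, 48, 102, -15, 9] -> [-147, -117, -102, -48, -15, 9, 48, 81, 102, 117] -> [147, 117, 102, 48, 15, -9, -48, -81, -102, -117] -> [-117, -102, -81, -48, -9, 15, 48, 102, 117, 147] -> [117, 102, 81, 48, 9, -15, -48, -102, -117, -147] -> [119, 104, 83, 50, 11, -13, -46, -100, -115, -145]
  [-26, 27, -24, -17, -47] -> [78, -81, 72, 51, 141] -> [-81, 51, 72, 78, 141] -> [81, -51, -72, -78, -141] -> [-141, -78, -72, -51, 81] -> [141, 78, 72, 51, -81] -> [143, 80, 74, 53, -79]
  [30, 23, -9, 28, -18, 27, -29] -> [-90, -69, 27, -84, 54, -81, 87] -> [-90, -84, -81, -69, 27, 54, 87] -> [90, 84, 81, 69, -27, -54, -87] -> [-87, -54, -27, 69, 81, 84, 90] -> [87, 54, 27, -69, -81, -84, -90] -> [89, 56, 29, -67, -79, -82, -88]
  [-11, 50, 21, -7] -> [33, -150, -63, 21] -> [-150, -63, 21, 33] -> [150, 63, -21, -33] -> [-33, -21, 63, 150] -> [33, 21, -63, -150] -> [35, 23, -61, -148]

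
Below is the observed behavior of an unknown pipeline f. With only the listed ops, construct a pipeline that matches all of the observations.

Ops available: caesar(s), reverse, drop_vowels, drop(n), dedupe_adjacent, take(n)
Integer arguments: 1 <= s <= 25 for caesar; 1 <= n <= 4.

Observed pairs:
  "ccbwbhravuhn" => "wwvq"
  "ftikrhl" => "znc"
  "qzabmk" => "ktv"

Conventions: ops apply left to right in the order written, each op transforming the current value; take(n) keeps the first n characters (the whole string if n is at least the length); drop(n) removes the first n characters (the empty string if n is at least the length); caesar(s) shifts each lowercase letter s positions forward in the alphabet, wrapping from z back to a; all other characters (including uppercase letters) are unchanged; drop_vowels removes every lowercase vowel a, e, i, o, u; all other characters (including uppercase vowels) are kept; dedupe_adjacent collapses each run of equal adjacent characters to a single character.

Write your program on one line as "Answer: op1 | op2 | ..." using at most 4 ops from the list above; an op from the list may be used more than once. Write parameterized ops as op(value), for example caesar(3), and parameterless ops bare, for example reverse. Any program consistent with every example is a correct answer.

caesar(20) | take(4) | drop_vowels

Check, running the answer program on each example:
  "ccbwbhravuhn" -> "wwvqvblupobh" -> "wwvq" -> "wwvq"
  "ftikrhl" -> "zncelbf" -> "znce" -> "znc"
  "qzabmk" -> "ktuvge" -> "ktuv" -> "ktv"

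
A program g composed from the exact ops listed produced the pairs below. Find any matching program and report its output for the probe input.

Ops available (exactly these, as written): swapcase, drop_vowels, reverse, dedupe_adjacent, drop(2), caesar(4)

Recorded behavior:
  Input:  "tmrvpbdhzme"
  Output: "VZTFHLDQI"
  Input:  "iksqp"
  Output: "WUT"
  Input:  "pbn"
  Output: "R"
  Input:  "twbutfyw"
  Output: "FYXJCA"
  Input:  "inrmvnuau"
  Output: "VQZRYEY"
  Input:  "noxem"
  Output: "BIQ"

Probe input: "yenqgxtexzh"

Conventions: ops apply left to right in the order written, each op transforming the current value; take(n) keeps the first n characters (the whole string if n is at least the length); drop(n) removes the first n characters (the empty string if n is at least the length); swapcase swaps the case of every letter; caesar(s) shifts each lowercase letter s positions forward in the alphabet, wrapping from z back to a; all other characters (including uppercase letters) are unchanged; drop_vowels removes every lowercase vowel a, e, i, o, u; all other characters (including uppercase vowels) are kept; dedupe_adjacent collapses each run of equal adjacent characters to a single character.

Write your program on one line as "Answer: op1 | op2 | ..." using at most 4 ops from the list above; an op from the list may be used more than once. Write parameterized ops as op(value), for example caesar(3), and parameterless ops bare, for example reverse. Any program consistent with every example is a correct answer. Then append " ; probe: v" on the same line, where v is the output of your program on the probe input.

drop(2) | caesar(4) | swapcase ; probe: "RUKBXIBDL"

Check, running the answer program on each example:
  "tmrvpbdhzme" -> "rvpbdhzme" -> "vztfhldqi" -> "VZTFHLDQI"
  "iksqp" -> "sqp" -> "wut" -> "WUT"
  "pbn" -> "n" -> "r" -> "R"
  "twbutfyw" -> "butfyw" -> "fyxjca" -> "FYXJCA"
  "inrmvnuau" -> "rmvnuau" -> "vqzryey" -> "VQZRYEY"
  "noxem" -> "xem" -> "biq" -> "BIQ"
  probe: "yenqgxtexzh" -> "nqgxtexzh" -> "rukbxibdl" -> "RUKBXIBDL"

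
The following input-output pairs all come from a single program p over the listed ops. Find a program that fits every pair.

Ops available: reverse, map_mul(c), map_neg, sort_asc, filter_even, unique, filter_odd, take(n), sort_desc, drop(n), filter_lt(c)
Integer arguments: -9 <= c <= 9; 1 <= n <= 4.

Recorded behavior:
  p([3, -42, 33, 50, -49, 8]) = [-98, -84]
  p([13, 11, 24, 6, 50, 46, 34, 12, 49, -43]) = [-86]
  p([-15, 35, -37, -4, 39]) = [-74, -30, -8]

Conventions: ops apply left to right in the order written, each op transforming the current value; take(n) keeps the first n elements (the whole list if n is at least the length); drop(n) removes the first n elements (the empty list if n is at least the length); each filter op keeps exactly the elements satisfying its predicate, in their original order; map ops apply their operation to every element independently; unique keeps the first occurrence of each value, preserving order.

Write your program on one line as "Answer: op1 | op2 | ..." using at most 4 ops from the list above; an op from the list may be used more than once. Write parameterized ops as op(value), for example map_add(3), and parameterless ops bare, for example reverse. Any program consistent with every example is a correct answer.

map_mul(2) | sort_asc | filter_lt(4)

Check, running the answer program on each example:
  [3, -42, 33, 50, -49, 8] -> [6, -84, 66, 100, -98, 16] -> [-98, -84, 6, 16, 66, 100] -> [-98, -84]
  [13, 11, 24, 6, 50, 46, 34, 12, 49, -43] -> [26, 22, 48, 12, 100, 92, 68, 24, 98, -86] -> [-86, 12, 22, 24, 26, 48, 68, 92, 98, 100] -> [-86]
  [-15, 35, -37, -4, 39] -> [-30, 70, -74, -8, 78] -> [-74, -30, -8, 70, 78] -> [-74, -30, -8]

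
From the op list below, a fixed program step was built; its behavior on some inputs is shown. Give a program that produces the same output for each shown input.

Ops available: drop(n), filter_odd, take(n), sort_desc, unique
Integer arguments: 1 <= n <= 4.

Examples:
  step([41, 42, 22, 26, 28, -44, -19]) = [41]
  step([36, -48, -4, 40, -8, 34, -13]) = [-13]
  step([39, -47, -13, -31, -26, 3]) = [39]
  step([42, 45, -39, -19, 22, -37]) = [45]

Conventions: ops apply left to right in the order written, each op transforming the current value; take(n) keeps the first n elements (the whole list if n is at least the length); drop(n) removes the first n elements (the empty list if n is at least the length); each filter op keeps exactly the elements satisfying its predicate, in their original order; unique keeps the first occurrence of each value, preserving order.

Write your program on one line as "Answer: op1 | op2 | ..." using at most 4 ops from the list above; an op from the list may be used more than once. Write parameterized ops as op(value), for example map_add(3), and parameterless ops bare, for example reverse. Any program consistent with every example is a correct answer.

filter_odd | take(2) | take(1)

Check, running the answer program on each example:
  [41, 42, 22, 26, 28, -44, -19] -> [41, -19] -> [41, -19] -> [41]
  [36, -48, -4, 40, -8, 34, -13] -> [-13] -> [-13] -> [-13]
  [39, -47, -13, -31, -26, 3] -> [39, -47, -13, -31, 3] -> [39, -47] -> [39]
  [42, 45, -39, -19, 22, -37] -> [45, -39, -19, -37] -> [45, -39] -> [45]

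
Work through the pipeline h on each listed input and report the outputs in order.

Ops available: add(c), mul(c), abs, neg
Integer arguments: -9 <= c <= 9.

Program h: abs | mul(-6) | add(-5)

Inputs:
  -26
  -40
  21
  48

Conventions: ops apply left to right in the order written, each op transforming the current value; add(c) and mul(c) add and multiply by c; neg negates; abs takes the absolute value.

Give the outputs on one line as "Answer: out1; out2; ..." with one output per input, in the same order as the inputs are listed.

Execution, op by op:
  -26 -> 26 -> -156 -> -161
  -40 -> 40 -> -240 -> -245
  21 -> 21 -> -126 -> -131
  48 -> 48 -> -288 -> -293

-161; -245; -131; -293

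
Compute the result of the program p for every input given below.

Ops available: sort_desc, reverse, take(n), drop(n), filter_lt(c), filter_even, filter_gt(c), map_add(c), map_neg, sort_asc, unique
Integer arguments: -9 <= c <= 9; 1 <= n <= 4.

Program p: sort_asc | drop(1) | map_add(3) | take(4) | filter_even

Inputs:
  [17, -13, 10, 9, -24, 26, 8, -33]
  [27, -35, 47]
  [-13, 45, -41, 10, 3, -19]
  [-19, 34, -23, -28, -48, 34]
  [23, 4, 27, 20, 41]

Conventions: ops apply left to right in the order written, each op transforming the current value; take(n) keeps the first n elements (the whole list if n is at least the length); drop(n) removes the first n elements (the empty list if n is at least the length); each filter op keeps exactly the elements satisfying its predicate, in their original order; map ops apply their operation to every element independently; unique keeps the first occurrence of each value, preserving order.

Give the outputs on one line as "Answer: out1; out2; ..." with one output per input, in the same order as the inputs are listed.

[-10, 12]; [30, 50]; [-16, -10, 6]; [-20, -16]; [26, 30, 44]

Execution, op by op:
  [17, -13, 10, 9, -24, 26, 8, -33] -> [-33, -24, -13, 8, 9, 10, 17, 26] -> [-24, -13, 8, 9, 10, 17, 26] -> [-21, -10, 11, 12, 13, 20, 29] -> [-21, -10, 11, 12] -> [-10, 12]
  [27, -35, 47] -> [-35, 27, 47] -> [27, 47] -> [30, 50] -> [30, 50] -> [30, 50]
  [-13, 45, -41, 10, 3, -19] -> [-41, -19, -13, 3, 10, 45] -> [-19, -13, 3, 10, 45] -> [-16, -10, 6, 13, 48] -> [-16, -10, 6, 13] -> [-16, -10, 6]
  [-19, 34, -23, -28, -48, 34] -> [-48, -28, -23, -19, 34, 34] -> [-28, -23, -19, 34, 34] -> [-25, -20, -16, 37, 37] -> [-25, -20, -16, 37] -> [-20, -16]
  [23, 4, 27, 20, 41] -> [4, 20, 23, 27, 41] -> [20, 23, 27, 41] -> [23, 26, 30, 44] -> [23, 26, 30, 44] -> [26, 30, 44]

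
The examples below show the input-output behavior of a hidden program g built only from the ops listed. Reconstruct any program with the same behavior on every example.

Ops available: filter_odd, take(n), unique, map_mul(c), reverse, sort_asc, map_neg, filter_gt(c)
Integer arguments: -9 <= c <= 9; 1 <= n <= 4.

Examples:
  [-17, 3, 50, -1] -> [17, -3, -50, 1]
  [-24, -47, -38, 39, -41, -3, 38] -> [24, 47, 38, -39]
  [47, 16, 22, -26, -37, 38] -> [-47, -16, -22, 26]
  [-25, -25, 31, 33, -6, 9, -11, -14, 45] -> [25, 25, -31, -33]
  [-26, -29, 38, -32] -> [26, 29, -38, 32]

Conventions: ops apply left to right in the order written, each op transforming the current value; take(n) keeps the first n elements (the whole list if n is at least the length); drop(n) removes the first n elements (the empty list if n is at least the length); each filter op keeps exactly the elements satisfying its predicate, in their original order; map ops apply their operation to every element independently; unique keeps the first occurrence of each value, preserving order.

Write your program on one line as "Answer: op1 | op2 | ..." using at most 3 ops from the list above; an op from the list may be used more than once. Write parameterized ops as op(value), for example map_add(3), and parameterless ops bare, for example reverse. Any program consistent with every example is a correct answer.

map_neg | take(4)

Check, running the answer program on each example:
  [-17, 3, 50, -1] -> [17, -3, -50, 1] -> [17, -3, -50, 1]
  [-24, -47, -38, 39, -41, -3, 38] -> [24, 47, 38, -39, 41, 3, -38] -> [24, 47, 38, -39]
  [47, 16, 22, -26, -37, 38] -> [-47, -16, -22, 26, 37, -38] -> [-47, -16, -22, 26]
  [-25, -25, 31, 33, -6, 9, -11, -14, 45] -> [25, 25, -31, -33, 6, -9, 11, 14, -45] -> [25, 25, -31, -33]
  [-26, -29, 38, -32] -> [26, 29, -38, 32] -> [26, 29, -38, 32]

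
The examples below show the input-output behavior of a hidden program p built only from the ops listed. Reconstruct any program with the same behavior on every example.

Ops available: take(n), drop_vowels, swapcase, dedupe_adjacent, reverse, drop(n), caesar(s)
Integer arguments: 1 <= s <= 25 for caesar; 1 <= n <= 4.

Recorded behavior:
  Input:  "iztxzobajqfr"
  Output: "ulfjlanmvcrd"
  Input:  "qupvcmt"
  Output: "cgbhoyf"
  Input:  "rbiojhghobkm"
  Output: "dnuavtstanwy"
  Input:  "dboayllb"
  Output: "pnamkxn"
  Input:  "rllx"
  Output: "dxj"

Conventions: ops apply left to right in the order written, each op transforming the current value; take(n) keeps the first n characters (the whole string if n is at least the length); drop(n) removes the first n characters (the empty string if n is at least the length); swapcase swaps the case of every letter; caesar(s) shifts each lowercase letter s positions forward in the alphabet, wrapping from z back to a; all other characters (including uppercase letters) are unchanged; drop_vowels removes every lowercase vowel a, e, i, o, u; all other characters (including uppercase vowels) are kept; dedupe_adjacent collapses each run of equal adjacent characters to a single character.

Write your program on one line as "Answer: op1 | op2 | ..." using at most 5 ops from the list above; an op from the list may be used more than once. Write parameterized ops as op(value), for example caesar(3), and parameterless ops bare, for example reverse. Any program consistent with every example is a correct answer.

dedupe_adjacent | reverse | caesar(12) | reverse

Check, running the answer program on each example:
  "iztxzobajqfr" -> "iztxzobajqfr" -> "rfqjabozxtzi" -> "drcvmnaljflu" -> "ulfjlanmvcrd"
  "qupvcmt" -> "qupvcmt" -> "tmcvpuq" -> "fyohbgc" -> "cgbhoyf"
  "rbiojhghobkm" -> "rbiojhghobkm" -> "mkbohghjoibr" -> "ywnatstvaund" -> "dnuavtstanwy"
  "dboayllb" -> "dboaylb" -> "blyaobd" -> "nxkmanp" -> "pnamkxn"
  "rllx" -> "rlx" -> "xlr" -> "jxd" -> "dxj"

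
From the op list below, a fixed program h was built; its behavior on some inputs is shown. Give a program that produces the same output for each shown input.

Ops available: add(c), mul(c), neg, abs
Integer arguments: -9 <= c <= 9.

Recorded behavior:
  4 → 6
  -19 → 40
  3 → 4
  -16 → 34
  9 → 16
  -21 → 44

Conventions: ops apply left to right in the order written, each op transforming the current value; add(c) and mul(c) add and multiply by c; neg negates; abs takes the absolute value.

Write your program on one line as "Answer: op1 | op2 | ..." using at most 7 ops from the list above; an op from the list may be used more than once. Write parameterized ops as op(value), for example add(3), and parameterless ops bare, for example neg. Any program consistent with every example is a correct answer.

add(3) | mul(-1) | mul(2) | add(8) | neg | abs

Check, running the answer program on each example:
  4 -> 7 -> -7 -> -14 -> -6 -> 6 -> 6
  -19 -> -16 -> 16 -> 32 -> 40 -> -40 -> 40
  3 -> 6 -> -6 -> -12 -> -4 -> 4 -> 4
  -16 -> -13 -> 13 -> 26 -> 34 -> -34 -> 34
  9 -> 12 -> -12 -> -24 -> -16 -> 16 -> 16
  -21 -> -18 -> 18 -> 36 -> 44 -> -44 -> 44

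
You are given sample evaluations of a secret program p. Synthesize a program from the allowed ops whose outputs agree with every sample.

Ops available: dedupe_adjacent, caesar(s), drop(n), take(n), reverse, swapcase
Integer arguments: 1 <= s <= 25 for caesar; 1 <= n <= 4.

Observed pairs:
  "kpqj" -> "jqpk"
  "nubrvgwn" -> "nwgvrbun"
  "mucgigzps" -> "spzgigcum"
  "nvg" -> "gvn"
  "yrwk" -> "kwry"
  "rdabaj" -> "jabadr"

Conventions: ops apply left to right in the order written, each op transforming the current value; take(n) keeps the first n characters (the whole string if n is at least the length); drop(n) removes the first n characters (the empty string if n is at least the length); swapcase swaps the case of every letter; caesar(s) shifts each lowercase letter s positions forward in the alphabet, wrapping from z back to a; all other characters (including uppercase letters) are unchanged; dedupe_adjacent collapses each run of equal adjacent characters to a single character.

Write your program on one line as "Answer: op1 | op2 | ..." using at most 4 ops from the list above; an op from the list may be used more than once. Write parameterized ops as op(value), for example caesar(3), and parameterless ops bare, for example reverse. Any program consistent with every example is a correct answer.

swapcase | reverse | swapcase

Check, running the answer program on each example:
  "kpqj" -> "KPQJ" -> "JQPK" -> "jqpk"
  "nubrvgwn" -> "NUBRVGWN" -> "NWGVRBUN" -> "nwgvrbun"
  "mucgigzps" -> "MUCGIGZPS" -> "SPZGIGCUM" -> "spzgigcum"
  "nvg" -> "NVG" -> "GVN" -> "gvn"
  "yrwk" -> "YRWK" -> "KWRY" -> "kwry"
  "rdabaj" -> "RDABAJ" -> "JABADR" -> "jabadr"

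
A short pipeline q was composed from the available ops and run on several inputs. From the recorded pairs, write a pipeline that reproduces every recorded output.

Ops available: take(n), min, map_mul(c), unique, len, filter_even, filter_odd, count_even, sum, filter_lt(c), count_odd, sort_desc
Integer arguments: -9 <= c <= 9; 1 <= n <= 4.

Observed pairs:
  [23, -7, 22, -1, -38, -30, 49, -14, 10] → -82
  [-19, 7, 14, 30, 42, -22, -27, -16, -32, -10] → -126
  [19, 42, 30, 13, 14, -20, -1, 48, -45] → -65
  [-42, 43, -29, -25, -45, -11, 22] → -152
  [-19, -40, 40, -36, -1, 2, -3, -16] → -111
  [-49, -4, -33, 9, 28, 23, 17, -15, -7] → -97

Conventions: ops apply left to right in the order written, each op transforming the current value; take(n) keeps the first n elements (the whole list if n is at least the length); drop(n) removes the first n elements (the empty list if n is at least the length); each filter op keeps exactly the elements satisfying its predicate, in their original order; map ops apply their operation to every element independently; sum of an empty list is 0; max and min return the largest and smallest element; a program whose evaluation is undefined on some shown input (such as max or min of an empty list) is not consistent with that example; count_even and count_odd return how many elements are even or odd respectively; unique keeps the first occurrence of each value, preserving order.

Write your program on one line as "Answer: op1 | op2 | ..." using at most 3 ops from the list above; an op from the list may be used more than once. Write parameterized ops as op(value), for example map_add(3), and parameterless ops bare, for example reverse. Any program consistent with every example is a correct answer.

filter_lt(-7) | sum

Check, running the answer program on each example:
  [23, -7, 22, -1, -38, -30, 49, -14, 10] -> [-38, -30, -14] -> -82
  [-19, 7, 14, 30, 42, -22, -27, -16, -32, -10] -> [-19, -22, -27, -16, -32, -10] -> -126
  [19, 42, 30, 13, 14, -20, -1, 48, -45] -> [-20, -45] -> -65
  [-42, 43, -29, -25, -45, -11, 22] -> [-42, -29, -25, -45, -11] -> -152
  [-19, -40, 40, -36, -1, 2, -3, -16] -> [-19, -40, -36, -16] -> -111
  [-49, -4, -33, 9, 28, 23, 17, -15, -7] -> [-49, -33, -15] -> -97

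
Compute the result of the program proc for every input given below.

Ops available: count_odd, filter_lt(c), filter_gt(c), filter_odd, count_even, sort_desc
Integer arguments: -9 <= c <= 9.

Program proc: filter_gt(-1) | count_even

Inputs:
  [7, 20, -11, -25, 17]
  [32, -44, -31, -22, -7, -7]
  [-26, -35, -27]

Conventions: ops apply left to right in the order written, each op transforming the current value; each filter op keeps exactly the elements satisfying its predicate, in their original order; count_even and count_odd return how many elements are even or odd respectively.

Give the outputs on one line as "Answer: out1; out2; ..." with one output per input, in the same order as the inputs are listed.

Execution, op by op:
  [7, 20, -11, -25, 17] -> [7, 20, 17] -> 1
  [32, -44, -31, -22, -7, -7] -> [32] -> 1
  [-26, -35, -27] -> [] -> 0

1; 1; 0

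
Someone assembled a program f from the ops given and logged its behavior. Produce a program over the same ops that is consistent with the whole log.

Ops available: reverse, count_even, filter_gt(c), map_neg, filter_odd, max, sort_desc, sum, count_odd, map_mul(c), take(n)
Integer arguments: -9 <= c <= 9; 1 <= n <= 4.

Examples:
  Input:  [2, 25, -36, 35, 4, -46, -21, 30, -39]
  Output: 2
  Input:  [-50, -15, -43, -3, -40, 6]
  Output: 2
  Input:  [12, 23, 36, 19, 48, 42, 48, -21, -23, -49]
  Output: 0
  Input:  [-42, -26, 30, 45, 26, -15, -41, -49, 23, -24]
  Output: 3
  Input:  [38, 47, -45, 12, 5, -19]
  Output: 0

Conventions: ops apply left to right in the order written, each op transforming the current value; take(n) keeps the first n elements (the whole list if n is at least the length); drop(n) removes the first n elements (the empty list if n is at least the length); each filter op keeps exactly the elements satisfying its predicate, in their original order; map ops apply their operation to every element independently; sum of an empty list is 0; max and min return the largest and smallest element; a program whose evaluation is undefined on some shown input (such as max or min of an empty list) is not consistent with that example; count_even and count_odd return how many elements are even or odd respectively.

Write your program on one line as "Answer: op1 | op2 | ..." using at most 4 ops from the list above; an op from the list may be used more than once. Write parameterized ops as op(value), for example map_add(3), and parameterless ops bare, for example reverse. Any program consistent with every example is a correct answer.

map_mul(-7) | filter_gt(-1) | count_even

Check, running the answer program on each example:
  [2, 25, -36, 35, 4, -46, -21, 30, -39] -> [-14, -175, 252, -245, -28, 322, 147, -210, 273] -> [252, 322, 147, 273] -> 2
  [-50, -15, -43, -3, -40, 6] -> [350, 105, 301, 21, 280, -42] -> [350, 105, 301, 21, 280] -> 2
  [12, 23, 36, 19, 48, 42, 48, -21, -23, -49] -> [-84, -161, -252, -133, -336, -294, -336, 147, 161, 343] -> [147, 161, 343] -> 0
  [-42, -26, 30, 45, 26, -15, -41, -49, 23, -24] -> [294, 182, -210, -315, -182, 105, 287, 343, -161, 168] -> [294, 182, 105, 287, 343, 168] -> 3
  [38, 47, -45, 12, 5, -19] -> [-266, -329, 315, -84, -35, 133] -> [315, 133] -> 0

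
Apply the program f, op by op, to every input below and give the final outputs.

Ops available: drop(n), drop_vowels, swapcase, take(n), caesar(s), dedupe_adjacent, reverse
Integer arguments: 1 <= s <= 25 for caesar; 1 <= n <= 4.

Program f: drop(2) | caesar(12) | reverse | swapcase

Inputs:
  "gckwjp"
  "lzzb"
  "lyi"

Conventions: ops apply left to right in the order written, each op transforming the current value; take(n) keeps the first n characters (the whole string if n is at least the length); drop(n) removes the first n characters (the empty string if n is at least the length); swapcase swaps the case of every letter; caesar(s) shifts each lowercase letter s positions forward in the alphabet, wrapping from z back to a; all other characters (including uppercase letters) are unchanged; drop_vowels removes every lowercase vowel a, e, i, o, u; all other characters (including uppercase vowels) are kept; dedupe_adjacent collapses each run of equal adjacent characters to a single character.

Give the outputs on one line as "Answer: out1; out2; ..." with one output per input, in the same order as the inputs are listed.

Execution, op by op:
  "gckwjp" -> "kwjp" -> "wivb" -> "bviw" -> "BVIW"
  "lzzb" -> "zb" -> "ln" -> "nl" -> "NL"
  "lyi" -> "i" -> "u" -> "u" -> "U"

"BVIW"; "NL"; "U"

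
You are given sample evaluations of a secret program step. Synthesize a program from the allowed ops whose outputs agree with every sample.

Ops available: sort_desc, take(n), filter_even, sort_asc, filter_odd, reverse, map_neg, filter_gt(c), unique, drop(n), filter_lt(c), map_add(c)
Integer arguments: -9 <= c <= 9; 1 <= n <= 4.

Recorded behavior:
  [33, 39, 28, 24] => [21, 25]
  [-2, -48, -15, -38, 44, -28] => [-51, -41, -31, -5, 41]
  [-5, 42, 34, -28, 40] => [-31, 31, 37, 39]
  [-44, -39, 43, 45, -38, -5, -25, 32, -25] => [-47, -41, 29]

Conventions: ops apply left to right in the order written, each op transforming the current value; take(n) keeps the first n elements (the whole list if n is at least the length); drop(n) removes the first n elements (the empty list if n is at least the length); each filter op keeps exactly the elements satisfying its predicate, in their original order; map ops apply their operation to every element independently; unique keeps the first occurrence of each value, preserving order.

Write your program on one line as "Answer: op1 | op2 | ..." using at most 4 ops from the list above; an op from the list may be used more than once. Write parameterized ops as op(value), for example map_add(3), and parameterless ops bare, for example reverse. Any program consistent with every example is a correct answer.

map_add(-3) | sort_asc | filter_odd

Check, running the answer program on each example:
  [33, 39, 28, 24] -> [30, 36, 25, 21] -> [21, 25, 30, 36] -> [21, 25]
  [-2, -48, -15, -38, 44, -28] -> [-5, -51, -18, -41, 41, -31] -> [-51, -41, -31, -18, -5, 41] -> [-51, -41, -31, -5, 41]
  [-5, 42, 34, -28, 40] -> [-8, 39, 31, -31, 37] -> [-31, -8, 31, 37, 39] -> [-31, 31, 37, 39]
  [-44, -39, 43, 45, -38, -5, -25, 32, -25] -> [-47, -42, 40, 42, -41, -8, -28, 29, -28] -> [-47, -42, -41, -28, -28, -8, 29, 40, 42] -> [-47, -41, 29]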